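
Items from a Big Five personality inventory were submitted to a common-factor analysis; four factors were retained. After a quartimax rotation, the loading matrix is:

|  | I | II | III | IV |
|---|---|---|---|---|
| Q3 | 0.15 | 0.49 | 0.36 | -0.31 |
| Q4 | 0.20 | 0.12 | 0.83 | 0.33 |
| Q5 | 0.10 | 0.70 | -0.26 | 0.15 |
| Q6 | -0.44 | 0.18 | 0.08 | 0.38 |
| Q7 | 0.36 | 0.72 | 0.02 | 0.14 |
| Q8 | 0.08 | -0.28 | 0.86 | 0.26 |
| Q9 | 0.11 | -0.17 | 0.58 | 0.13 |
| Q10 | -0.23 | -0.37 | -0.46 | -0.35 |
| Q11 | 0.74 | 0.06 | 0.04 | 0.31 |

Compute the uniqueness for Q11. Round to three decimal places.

h² = 0.74² + 0.06² + 0.04² + 0.31² = 0.5476 + 0.0036 + 0.0016 + 0.0961 = 0.6489
Uniqueness u² = 1 − h² = 1 − 0.6489 = 0.3511

0.351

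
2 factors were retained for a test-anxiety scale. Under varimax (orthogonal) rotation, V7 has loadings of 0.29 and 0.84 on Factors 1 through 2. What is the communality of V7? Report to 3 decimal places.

h² = 0.29² + 0.84² = 0.0841 + 0.7056 = 0.7897

0.790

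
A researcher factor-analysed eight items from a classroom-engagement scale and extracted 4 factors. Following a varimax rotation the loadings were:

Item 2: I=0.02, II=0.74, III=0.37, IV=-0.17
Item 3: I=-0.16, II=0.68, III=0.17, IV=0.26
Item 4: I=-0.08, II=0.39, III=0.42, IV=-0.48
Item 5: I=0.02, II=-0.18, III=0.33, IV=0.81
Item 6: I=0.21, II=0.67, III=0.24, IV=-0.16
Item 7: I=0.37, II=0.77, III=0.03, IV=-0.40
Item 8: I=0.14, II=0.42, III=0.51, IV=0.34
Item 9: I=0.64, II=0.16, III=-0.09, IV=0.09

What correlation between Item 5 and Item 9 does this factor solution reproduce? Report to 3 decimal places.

0.027

r̂ = Σ λ_i·λ_j across factors = (0.02)(0.64) + (-0.18)(0.16) + (0.33)(-0.09) + (0.81)(0.09)
  = +0.0128 -0.0288 -0.0297 +0.0729 = 0.0272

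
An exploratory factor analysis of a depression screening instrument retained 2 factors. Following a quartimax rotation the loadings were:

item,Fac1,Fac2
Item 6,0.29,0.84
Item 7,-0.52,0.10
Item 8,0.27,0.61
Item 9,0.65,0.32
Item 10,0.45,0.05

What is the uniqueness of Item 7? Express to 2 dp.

0.72

h² = (-0.52)² + 0.10² = 0.2704 + 0.0100 = 0.2804
Uniqueness u² = 1 − h² = 1 − 0.2804 = 0.7196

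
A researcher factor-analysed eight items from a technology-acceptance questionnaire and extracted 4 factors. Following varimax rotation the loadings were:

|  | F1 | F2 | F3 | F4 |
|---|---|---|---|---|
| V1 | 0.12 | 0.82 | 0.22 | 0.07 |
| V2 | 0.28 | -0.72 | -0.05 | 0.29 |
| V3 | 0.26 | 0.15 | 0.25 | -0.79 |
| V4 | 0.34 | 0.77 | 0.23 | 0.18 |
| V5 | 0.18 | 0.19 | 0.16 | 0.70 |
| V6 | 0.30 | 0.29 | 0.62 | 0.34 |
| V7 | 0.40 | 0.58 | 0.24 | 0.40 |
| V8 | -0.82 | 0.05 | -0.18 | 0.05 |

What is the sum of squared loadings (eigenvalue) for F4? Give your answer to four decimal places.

1.5136

SS loadings for F4 = 0.07² + 0.29² + (-0.79)² + 0.18² + 0.70² + 0.34² + 0.40² + 0.05² = 0.0049 + 0.0841 + 0.6241 + 0.0324 + 0.4900 + 0.1156 + 0.1600 + 0.0025 = 1.5136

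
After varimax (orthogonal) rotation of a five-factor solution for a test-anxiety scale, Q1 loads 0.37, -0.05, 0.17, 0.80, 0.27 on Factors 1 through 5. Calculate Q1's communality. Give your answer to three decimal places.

0.881

h² = 0.37² + (-0.05)² + 0.17² + 0.80² + 0.27² = 0.1369 + 0.0025 + 0.0289 + 0.6400 + 0.0729 = 0.8812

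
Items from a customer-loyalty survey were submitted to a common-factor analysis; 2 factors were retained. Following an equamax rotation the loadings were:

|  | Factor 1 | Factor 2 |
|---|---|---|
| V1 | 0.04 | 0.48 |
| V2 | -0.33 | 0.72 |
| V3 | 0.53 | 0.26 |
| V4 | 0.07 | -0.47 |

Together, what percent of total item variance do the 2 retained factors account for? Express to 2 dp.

SS loadings by factor: 0.3963, 1.0373; total = 1.4336.
Total variance with 4 standardized items is 4, so the solution explains 1.4336/4 = 0.3584 = 35.84%.

35.84%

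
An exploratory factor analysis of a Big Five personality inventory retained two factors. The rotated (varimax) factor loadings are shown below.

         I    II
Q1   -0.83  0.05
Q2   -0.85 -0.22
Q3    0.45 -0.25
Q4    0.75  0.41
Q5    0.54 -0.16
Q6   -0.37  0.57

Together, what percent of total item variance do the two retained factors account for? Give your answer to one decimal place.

Communalities: 0.6914, 0.7709, 0.2650, 0.7306, 0.3172, 0.4618; Σh² = 3.2369.
Total variance with 6 standardized items is 6, so the solution explains 3.2369/6 = 0.5395 = 53.95%.

53.9%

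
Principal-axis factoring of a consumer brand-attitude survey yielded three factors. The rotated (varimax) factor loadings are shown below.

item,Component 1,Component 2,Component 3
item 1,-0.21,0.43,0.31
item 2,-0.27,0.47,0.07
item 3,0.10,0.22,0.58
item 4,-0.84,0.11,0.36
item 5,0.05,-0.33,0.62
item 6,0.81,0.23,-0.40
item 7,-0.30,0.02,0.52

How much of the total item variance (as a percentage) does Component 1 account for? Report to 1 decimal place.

SS loadings for Component 1 = (-0.21)² + (-0.27)² + 0.10² + (-0.84)² + 0.05² + 0.81² + (-0.30)² = 1.5812
With 7 standardized items, total variance = 7. Proportion = 1.5812/7 = 0.2259 → 22.59%.

22.6%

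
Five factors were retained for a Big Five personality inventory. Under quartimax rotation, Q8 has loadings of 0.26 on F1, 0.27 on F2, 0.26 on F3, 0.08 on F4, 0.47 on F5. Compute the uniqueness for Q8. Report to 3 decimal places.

0.565

h² = 0.26² + 0.27² + 0.26² + 0.08² + 0.47² = 0.0676 + 0.0729 + 0.0676 + 0.0064 + 0.2209 = 0.4354
Uniqueness u² = 1 − h² = 1 − 0.4354 = 0.5646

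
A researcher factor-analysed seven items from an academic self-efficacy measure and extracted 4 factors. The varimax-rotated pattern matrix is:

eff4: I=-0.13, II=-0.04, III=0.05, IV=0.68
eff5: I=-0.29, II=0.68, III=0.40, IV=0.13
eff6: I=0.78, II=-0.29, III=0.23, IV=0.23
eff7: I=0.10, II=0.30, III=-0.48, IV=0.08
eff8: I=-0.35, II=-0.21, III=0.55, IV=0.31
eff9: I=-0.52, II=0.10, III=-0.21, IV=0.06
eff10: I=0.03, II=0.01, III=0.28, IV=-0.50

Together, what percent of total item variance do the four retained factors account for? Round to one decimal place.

50.9%

SS loadings by factor: 1.1132, 0.6923, 0.8708, 0.8883; total = 3.5646.
Total variance with 7 standardized items is 7, so the solution explains 3.5646/7 = 0.5092 = 50.92%.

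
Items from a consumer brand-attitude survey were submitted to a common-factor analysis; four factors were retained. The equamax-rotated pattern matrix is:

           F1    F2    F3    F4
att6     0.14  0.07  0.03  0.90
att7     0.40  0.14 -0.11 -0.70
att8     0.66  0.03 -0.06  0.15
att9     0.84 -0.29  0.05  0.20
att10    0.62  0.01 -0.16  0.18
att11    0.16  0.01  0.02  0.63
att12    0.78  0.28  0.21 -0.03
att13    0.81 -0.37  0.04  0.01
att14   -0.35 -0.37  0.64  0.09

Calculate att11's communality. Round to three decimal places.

h² = 0.16² + 0.01² + 0.02² + 0.63² = 0.0256 + 0.0001 + 0.0004 + 0.3969 = 0.4230

0.423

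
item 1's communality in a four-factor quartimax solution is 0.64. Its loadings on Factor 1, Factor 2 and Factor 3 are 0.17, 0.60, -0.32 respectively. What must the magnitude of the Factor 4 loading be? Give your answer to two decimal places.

0.39

Under orthogonal rotation h² = Σλ², so λ_Factor 4² = h² − (0.4913) = 0.64 − 0.4913 = 0.1487.
|λ| = √0.1487 = 0.3856.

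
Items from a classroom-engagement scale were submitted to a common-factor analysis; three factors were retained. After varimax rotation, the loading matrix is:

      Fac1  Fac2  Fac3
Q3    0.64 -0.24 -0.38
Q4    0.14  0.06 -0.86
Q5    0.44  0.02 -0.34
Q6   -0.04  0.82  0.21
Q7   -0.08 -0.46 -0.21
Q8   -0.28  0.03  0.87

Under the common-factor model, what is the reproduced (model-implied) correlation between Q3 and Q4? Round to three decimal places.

0.402

r̂ = Σ λ_i·λ_j across factors = (0.64)(0.14) + (-0.24)(0.06) + (-0.38)(-0.86)
  = +0.0896 -0.0144 +0.3268 = 0.4020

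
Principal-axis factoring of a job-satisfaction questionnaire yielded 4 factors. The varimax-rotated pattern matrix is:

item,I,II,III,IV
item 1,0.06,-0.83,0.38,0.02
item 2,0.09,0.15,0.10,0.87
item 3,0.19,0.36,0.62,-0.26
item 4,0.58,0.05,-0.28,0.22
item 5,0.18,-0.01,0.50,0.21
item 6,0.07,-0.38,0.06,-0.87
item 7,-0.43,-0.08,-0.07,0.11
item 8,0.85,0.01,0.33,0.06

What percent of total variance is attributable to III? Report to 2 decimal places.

12.31%

SS loadings for III = 0.38² + 0.10² + 0.62² + (-0.28)² + 0.50² + 0.06² + (-0.07)² + 0.33² = 0.9846
With 8 standardized items, total variance = 8. Proportion = 0.9846/8 = 0.1231 → 12.31%.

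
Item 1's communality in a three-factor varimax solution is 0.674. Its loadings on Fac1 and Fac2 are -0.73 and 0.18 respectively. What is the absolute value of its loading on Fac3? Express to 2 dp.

0.33

Under orthogonal rotation h² = Σλ², so λ_Fac3² = h² − (0.5653) = 0.674 − 0.5653 = 0.1087.
|λ| = √0.1087 = 0.3297.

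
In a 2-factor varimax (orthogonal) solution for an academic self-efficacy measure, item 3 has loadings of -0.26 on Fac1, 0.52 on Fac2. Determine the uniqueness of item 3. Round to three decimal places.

h² = (-0.26)² + 0.52² = 0.0676 + 0.2704 = 0.3380
Uniqueness u² = 1 − h² = 1 − 0.3380 = 0.6620

0.662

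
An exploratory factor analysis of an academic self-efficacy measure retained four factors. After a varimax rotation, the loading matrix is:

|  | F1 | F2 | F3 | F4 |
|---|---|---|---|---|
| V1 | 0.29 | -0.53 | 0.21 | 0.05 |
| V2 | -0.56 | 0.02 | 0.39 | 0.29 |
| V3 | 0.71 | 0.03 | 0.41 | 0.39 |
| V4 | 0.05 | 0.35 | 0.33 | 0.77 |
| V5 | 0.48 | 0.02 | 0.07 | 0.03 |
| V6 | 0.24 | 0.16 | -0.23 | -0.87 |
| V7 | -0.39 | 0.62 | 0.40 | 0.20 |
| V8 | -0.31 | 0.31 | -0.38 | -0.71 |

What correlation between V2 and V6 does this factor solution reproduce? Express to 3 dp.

-0.473

r̂ = Σ λ_i·λ_j across factors = (-0.56)(0.24) + (0.02)(0.16) + (0.39)(-0.23) + (0.29)(-0.87)
  = -0.1344 +0.0032 -0.0897 -0.2523 = -0.4732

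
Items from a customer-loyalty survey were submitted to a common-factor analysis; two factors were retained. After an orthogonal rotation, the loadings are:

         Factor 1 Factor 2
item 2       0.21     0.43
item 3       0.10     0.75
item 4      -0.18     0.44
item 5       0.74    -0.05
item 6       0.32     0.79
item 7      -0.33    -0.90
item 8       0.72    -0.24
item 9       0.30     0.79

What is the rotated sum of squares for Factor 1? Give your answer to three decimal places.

1.454

SS loadings for Factor 1 = 0.21² + 0.10² + (-0.18)² + 0.74² + 0.32² + (-0.33)² + 0.72² + 0.30² = 0.0441 + 0.0100 + 0.0324 + 0.5476 + 0.1024 + 0.1089 + 0.5184 + 0.0900 = 1.4538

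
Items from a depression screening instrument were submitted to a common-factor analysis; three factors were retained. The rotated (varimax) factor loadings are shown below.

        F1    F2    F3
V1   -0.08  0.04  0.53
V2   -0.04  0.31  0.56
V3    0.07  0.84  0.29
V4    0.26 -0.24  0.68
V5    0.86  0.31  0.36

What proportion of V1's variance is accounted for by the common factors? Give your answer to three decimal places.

h² = (-0.08)² + 0.04² + 0.53² = 0.0064 + 0.0016 + 0.2809 = 0.2889

0.289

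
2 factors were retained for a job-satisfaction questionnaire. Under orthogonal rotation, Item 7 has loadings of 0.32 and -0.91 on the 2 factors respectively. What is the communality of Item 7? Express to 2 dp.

0.93

h² = 0.32² + (-0.91)² = 0.1024 + 0.8281 = 0.9305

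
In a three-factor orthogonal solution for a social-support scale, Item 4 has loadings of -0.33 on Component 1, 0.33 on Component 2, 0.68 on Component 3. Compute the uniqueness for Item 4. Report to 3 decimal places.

h² = (-0.33)² + 0.33² + 0.68² = 0.1089 + 0.1089 + 0.4624 = 0.6802
Uniqueness u² = 1 − h² = 1 − 0.6802 = 0.3198

0.320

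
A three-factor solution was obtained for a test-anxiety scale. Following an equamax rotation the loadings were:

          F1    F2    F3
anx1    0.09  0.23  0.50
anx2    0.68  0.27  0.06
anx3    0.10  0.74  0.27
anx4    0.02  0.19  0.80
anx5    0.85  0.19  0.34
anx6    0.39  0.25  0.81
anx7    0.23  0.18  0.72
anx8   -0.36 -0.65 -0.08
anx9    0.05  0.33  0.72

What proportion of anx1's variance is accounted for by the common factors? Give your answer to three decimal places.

0.311

h² = 0.09² + 0.23² + 0.50² = 0.0081 + 0.0529 + 0.2500 = 0.3110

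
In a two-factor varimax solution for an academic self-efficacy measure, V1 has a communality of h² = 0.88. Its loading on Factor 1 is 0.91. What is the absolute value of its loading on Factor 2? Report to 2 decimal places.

0.23

Under orthogonal rotation h² = Σλ², so λ_Factor 2² = h² − (0.8281) = 0.88 − 0.8281 = 0.0519.
|λ| = √0.0519 = 0.2278.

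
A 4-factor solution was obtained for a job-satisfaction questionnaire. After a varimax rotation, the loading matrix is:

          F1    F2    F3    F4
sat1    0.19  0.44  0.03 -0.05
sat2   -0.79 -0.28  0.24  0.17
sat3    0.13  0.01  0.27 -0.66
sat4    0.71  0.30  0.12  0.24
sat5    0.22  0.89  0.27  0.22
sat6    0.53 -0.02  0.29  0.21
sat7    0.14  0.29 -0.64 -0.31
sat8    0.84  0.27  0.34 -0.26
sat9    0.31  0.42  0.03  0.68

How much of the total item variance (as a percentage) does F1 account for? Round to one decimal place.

SS loadings for F1 = 0.19² + (-0.79)² + 0.13² + 0.71² + 0.22² + 0.53² + 0.14² + 0.84² + 0.31² = 2.3318
With 9 standardized items, total variance = 9. Proportion = 2.3318/9 = 0.2591 → 25.91%.

25.9%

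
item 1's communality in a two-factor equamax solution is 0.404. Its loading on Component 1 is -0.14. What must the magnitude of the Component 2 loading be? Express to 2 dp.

Under orthogonal rotation h² = Σλ², so λ_Component 2² = h² − (0.0196) = 0.404 − 0.0196 = 0.3844.
|λ| = √0.3844 = 0.6200.

0.62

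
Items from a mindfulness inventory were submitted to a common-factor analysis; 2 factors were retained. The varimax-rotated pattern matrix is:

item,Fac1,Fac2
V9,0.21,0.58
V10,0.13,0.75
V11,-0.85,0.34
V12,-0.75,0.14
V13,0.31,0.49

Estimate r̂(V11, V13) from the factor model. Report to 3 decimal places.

r̂ = Σ λ_i·λ_j across factors = (-0.85)(0.31) + (0.34)(0.49)
  = -0.2635 +0.1666 = -0.0969

-0.097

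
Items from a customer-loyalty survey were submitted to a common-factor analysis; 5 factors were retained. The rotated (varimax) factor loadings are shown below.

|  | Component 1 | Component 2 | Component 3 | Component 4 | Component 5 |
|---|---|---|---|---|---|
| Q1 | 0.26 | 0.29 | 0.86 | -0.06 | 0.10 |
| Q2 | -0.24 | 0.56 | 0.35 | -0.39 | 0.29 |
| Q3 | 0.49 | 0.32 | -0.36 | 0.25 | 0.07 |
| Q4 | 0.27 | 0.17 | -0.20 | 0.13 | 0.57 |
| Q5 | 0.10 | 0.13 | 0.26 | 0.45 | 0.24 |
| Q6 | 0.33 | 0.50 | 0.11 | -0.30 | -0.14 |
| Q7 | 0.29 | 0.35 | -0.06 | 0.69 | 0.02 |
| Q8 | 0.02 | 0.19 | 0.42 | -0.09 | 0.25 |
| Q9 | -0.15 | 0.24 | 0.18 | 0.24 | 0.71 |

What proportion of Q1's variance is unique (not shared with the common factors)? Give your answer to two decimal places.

0.10

h² = 0.26² + 0.29² + 0.86² + (-0.06)² + 0.10² = 0.0676 + 0.0841 + 0.7396 + 0.0036 + 0.0100 = 0.9049
Uniqueness u² = 1 − h² = 1 − 0.9049 = 0.0951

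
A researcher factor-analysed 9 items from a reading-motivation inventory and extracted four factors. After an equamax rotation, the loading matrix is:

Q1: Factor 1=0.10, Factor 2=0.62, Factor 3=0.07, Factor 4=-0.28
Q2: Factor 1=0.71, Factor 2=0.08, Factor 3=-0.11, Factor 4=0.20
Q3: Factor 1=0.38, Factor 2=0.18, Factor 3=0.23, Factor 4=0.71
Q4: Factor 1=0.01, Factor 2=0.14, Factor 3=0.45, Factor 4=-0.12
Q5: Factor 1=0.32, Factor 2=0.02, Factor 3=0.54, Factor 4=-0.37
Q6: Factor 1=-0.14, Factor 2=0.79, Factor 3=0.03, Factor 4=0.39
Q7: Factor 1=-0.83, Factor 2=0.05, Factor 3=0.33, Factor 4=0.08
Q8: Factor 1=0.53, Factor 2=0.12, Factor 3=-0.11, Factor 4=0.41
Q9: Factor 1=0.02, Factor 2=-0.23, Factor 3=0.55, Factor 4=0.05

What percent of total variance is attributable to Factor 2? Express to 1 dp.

SS loadings for Factor 2 = 0.62² + 0.08² + 0.18² + 0.14² + 0.02² + 0.79² + 0.05² + 0.12² + (-0.23)² = 1.1371
With 9 standardized items, total variance = 9. Proportion = 1.1371/9 = 0.1263 → 12.63%.

12.6%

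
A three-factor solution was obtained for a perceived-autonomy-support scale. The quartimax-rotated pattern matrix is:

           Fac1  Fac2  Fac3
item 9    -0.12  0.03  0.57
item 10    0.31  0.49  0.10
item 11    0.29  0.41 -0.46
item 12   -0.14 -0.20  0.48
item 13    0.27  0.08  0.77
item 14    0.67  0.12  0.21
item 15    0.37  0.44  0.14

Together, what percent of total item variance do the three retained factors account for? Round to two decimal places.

Communalities: 0.3402, 0.3462, 0.4638, 0.2900, 0.6722, 0.5074, 0.3501; Σh² = 2.9699.
Total variance with 7 standardized items is 7, so the solution explains 2.9699/7 = 0.4243 = 42.43%.

42.43%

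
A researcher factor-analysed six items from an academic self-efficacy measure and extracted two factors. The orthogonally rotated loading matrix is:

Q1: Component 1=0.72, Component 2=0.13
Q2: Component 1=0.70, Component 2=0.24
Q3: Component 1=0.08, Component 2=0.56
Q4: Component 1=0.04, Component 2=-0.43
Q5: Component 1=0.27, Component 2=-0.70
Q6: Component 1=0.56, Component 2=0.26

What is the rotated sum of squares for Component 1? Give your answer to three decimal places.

1.403

SS loadings for Component 1 = 0.72² + 0.70² + 0.08² + 0.04² + 0.27² + 0.56² = 0.5184 + 0.4900 + 0.0064 + 0.0016 + 0.0729 + 0.3136 = 1.4029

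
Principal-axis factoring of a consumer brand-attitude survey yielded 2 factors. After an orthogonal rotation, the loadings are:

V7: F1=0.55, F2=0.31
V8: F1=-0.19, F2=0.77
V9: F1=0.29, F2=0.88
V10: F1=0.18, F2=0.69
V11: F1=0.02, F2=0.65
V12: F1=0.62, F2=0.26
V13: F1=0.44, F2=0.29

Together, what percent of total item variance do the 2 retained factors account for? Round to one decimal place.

50.7%

Communalities: 0.3986, 0.6290, 0.8585, 0.5085, 0.4229, 0.4520, 0.2777; Σh² = 3.5472.
Total variance with 7 standardized items is 7, so the solution explains 3.5472/7 = 0.5067 = 50.67%.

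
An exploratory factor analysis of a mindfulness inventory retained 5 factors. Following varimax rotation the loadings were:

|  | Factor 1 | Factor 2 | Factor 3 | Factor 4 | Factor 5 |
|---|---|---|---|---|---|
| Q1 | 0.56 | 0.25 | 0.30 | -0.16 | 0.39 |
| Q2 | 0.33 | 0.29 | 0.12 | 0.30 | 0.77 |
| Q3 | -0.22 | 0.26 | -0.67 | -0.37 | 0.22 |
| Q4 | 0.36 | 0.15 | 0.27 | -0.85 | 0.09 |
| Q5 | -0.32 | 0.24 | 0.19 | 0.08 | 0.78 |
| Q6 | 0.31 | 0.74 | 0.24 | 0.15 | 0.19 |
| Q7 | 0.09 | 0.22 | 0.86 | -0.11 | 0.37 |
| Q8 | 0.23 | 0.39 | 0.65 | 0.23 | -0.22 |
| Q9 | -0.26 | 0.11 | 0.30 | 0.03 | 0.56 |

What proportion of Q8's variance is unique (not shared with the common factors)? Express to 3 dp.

0.271

h² = 0.23² + 0.39² + 0.65² + 0.23² + (-0.22)² = 0.0529 + 0.1521 + 0.4225 + 0.0529 + 0.0484 = 0.7288
Uniqueness u² = 1 − h² = 1 − 0.7288 = 0.2712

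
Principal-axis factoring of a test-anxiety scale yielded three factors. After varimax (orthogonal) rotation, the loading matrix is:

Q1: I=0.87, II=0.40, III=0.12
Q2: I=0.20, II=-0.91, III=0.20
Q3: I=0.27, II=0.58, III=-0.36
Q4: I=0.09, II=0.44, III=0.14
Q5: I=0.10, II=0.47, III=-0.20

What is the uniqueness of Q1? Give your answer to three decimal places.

h² = 0.87² + 0.40² + 0.12² = 0.7569 + 0.1600 + 0.0144 = 0.9313
Uniqueness u² = 1 − h² = 1 − 0.9313 = 0.0687

0.069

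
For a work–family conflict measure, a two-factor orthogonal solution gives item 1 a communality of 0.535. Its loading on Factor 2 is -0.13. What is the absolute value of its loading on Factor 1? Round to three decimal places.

Under orthogonal rotation h² = Σλ², so λ_Factor 1² = h² − (0.0169) = 0.535 − 0.0169 = 0.5181.
|λ| = √0.5181 = 0.7198.

0.720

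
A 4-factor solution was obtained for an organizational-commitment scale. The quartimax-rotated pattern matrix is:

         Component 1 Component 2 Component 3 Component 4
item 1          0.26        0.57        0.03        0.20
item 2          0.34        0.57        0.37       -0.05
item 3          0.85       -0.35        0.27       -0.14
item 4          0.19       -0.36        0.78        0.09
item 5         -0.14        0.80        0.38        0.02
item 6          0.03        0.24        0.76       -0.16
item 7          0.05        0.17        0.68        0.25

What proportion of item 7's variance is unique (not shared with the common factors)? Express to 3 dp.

h² = 0.05² + 0.17² + 0.68² + 0.25² = 0.0025 + 0.0289 + 0.4624 + 0.0625 = 0.5563
Uniqueness u² = 1 − h² = 1 − 0.5563 = 0.4437

0.444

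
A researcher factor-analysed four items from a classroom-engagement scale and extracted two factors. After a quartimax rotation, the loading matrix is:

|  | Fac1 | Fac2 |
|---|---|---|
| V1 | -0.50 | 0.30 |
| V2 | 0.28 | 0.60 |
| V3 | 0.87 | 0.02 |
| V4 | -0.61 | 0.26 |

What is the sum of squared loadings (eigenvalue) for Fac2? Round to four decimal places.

0.5180

SS loadings for Fac2 = 0.30² + 0.60² + 0.02² + 0.26² = 0.0900 + 0.3600 + 0.0004 + 0.0676 = 0.5180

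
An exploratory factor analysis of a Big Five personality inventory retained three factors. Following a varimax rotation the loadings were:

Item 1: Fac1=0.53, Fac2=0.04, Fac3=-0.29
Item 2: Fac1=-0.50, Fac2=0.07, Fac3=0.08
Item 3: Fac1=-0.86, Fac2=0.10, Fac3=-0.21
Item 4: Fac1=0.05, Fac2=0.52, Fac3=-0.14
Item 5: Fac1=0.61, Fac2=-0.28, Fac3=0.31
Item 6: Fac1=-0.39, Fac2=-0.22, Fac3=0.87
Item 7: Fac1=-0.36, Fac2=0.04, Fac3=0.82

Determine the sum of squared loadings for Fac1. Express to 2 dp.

SS loadings for Fac1 = 0.53² + (-0.50)² + (-0.86)² + 0.05² + 0.61² + (-0.39)² + (-0.36)² = 0.2809 + 0.2500 + 0.7396 + 0.0025 + 0.3721 + 0.1521 + 0.1296 = 1.9268

1.93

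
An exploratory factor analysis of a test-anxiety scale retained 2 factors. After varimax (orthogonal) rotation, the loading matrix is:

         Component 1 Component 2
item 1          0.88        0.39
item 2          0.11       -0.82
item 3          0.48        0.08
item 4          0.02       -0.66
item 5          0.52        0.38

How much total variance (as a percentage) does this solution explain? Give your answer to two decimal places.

SS loadings by factor: 1.2877, 1.4109; total = 2.6986.
Total variance with 5 standardized items is 5, so the solution explains 2.6986/5 = 0.5397 = 53.97%.

53.97%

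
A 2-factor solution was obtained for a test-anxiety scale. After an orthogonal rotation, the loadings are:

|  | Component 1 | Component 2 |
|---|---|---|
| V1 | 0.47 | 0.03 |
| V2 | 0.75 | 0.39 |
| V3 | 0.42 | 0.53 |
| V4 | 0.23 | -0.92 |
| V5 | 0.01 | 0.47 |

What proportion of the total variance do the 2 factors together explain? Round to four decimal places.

Communalities: 0.2218, 0.7146, 0.4573, 0.8993, 0.2210; Σh² = 2.5140.
Total variance with 5 standardized items is 5, so the solution explains 2.5140/5 = 0.5028.

0.5028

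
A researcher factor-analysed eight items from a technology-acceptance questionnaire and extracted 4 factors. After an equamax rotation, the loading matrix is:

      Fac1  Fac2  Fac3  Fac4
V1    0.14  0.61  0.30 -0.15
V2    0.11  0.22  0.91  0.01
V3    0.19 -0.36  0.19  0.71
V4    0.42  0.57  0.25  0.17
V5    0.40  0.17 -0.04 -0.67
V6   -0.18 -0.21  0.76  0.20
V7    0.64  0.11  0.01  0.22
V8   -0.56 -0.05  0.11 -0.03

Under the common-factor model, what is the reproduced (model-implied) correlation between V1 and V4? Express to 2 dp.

r̂ = Σ λ_i·λ_j across factors = (0.14)(0.42) + (0.61)(0.57) + (0.30)(0.25) + (-0.15)(0.17)
  = +0.0588 +0.3477 +0.0750 -0.0255 = 0.4560

0.46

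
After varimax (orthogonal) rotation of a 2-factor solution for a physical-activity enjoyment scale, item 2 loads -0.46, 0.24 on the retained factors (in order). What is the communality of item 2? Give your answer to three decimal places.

h² = (-0.46)² + 0.24² = 0.2116 + 0.0576 = 0.2692

0.269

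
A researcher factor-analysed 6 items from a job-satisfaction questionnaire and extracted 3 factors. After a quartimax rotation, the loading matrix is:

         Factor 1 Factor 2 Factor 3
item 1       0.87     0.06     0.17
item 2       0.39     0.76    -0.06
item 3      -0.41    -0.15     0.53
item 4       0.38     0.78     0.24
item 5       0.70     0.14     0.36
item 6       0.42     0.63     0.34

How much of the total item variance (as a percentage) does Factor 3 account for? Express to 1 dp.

SS loadings for Factor 3 = 0.17² + (-0.06)² + 0.53² + 0.24² + 0.36² + 0.34² = 0.6162
With 6 standardized items, total variance = 6. Proportion = 0.6162/6 = 0.1027 → 10.27%.

10.3%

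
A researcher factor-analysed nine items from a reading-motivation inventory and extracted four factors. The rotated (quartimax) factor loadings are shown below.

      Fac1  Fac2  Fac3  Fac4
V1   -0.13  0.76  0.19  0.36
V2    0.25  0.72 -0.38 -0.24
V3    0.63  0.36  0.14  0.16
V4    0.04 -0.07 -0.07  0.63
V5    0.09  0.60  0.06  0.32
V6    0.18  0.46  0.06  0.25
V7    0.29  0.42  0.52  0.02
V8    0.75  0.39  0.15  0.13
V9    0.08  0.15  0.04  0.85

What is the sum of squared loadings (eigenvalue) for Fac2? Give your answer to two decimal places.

2.15

SS loadings for Fac2 = 0.76² + 0.72² + 0.36² + (-0.07)² + 0.60² + 0.46² + 0.42² + 0.39² + 0.15² = 0.5776 + 0.5184 + 0.1296 + 0.0049 + 0.3600 + 0.2116 + 0.1764 + 0.1521 + 0.0225 = 2.1531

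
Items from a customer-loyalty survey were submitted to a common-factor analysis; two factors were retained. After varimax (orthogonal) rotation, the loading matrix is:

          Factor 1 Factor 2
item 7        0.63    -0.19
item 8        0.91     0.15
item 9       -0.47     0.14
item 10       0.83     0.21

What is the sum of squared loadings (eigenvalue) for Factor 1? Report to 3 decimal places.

SS loadings for Factor 1 = 0.63² + 0.91² + (-0.47)² + 0.83² = 0.3969 + 0.8281 + 0.2209 + 0.6889 = 2.1348

2.135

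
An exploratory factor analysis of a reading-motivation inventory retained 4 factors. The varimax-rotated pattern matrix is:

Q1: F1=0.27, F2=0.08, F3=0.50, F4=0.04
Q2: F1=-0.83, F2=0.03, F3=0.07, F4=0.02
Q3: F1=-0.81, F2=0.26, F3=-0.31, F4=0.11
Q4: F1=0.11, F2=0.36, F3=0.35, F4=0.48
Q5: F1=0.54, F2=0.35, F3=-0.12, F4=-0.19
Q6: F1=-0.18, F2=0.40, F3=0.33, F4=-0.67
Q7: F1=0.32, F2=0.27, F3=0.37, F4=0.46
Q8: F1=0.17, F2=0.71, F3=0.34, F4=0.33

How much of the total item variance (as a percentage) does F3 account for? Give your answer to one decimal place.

SS loadings for F3 = 0.50² + 0.07² + (-0.31)² + 0.35² + (-0.12)² + 0.33² + 0.37² + 0.34² = 0.8493
With 8 standardized items, total variance = 8. Proportion = 0.8493/8 = 0.1062 → 10.62%.

10.6%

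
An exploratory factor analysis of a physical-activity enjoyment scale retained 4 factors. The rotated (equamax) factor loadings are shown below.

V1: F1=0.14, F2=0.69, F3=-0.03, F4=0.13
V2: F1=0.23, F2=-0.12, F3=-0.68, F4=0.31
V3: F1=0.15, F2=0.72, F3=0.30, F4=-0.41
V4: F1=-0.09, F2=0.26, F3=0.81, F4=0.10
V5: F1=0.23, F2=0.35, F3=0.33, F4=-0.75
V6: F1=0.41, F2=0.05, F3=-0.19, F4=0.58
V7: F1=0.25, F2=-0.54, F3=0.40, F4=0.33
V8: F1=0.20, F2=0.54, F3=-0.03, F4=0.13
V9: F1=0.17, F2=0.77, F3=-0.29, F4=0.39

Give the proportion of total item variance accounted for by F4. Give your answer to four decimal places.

0.1631

SS loadings for F4 = 0.13² + 0.31² + (-0.41)² + 0.10² + (-0.75)² + 0.58² + 0.33² + 0.13² + 0.39² = 1.4679
Proportion of variance = 1.4679 / 9 = 0.1631.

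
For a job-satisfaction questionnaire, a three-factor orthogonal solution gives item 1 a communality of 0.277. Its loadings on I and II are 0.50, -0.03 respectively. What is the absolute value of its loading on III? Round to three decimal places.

Under orthogonal rotation h² = Σλ², so λ_III² = h² − (0.2509) = 0.277 − 0.2509 = 0.0261.
|λ| = √0.0261 = 0.1616.

0.162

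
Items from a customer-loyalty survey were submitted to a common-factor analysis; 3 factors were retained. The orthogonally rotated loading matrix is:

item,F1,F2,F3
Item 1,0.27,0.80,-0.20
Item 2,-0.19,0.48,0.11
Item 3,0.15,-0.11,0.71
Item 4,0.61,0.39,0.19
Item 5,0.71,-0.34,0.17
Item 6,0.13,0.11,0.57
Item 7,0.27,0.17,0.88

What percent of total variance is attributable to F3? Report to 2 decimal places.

SS loadings for F3 = (-0.20)² + 0.11² + 0.71² + 0.19² + 0.17² + 0.57² + 0.88² = 1.7205
With 7 standardized items, total variance = 7. Proportion = 1.7205/7 = 0.2458 → 24.58%.

24.58%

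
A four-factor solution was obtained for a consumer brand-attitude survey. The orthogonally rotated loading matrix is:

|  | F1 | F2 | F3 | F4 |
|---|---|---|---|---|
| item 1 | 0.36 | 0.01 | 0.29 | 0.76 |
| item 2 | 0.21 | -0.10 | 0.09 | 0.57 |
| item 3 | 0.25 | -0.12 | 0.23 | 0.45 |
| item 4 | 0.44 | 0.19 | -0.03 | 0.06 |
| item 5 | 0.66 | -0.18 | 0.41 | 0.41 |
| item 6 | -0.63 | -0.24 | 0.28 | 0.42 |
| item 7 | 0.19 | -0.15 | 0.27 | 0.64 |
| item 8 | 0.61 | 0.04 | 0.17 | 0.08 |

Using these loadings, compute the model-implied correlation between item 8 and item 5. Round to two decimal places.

0.50

r̂ = Σ λ_i·λ_j across factors = (0.61)(0.66) + (0.04)(-0.18) + (0.17)(0.41) + (0.08)(0.41)
  = +0.4026 -0.0072 +0.0697 +0.0328 = 0.4979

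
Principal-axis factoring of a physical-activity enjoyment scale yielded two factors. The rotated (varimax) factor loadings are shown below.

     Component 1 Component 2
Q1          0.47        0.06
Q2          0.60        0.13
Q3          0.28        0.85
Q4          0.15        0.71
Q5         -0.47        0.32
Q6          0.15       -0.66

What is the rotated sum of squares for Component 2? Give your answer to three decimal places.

SS loadings for Component 2 = 0.06² + 0.13² + 0.85² + 0.71² + 0.32² + (-0.66)² = 0.0036 + 0.0169 + 0.7225 + 0.5041 + 0.1024 + 0.4356 = 1.7851

1.785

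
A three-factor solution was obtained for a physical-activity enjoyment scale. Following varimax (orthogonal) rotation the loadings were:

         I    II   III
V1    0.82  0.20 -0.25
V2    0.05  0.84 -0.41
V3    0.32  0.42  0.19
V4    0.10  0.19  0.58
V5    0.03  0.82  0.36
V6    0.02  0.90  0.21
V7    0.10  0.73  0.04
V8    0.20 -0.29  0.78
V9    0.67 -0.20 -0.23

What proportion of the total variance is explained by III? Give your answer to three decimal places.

0.160

SS loadings for III = (-0.25)² + (-0.41)² + 0.19² + 0.58² + 0.36² + 0.21² + 0.04² + 0.78² + (-0.23)² = 1.4397
Proportion of variance = 1.4397 / 9 = 0.1600.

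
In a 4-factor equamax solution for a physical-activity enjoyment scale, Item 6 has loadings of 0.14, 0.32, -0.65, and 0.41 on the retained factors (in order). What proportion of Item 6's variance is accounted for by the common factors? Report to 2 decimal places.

h² = 0.14² + 0.32² + (-0.65)² + 0.41² = 0.0196 + 0.1024 + 0.4225 + 0.1681 = 0.7126

0.71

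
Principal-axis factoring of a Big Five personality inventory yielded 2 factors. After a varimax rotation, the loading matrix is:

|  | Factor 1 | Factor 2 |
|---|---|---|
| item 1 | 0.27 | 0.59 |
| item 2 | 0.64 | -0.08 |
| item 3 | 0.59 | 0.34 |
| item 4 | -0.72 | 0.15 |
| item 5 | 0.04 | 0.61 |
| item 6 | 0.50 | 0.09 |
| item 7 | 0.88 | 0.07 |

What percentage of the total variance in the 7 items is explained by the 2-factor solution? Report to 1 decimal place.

46.5%

Communalities: 0.4210, 0.4160, 0.4637, 0.5409, 0.3737, 0.2581, 0.7793; Σh² = 3.2527.
Total variance with 7 standardized items is 7, so the solution explains 3.2527/7 = 0.4647 = 46.47%.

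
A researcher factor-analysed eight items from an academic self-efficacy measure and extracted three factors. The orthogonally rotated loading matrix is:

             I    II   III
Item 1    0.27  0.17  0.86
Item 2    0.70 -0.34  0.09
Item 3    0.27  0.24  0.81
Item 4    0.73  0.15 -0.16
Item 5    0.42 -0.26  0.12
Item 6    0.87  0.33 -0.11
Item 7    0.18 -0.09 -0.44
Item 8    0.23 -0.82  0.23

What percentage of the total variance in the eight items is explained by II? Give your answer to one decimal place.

13.5%

SS loadings for II = 0.17² + (-0.34)² + 0.24² + 0.15² + (-0.26)² + 0.33² + (-0.09)² + (-0.82)² = 1.0816
With 8 standardized items, total variance = 8. Proportion = 1.0816/8 = 0.1352 → 13.52%.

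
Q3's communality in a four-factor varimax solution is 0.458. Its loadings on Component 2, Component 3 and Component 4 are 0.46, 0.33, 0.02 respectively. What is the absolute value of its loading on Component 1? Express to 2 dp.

Under orthogonal rotation h² = Σλ², so λ_Component 1² = h² − (0.3209) = 0.458 − 0.3209 = 0.1371.
|λ| = √0.1371 = 0.3703.

0.37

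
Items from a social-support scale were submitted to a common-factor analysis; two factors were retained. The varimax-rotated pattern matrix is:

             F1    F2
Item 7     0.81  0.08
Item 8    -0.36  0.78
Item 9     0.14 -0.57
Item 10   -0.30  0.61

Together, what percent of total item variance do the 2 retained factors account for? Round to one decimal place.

55.2%

Communalities: 0.6625, 0.7380, 0.3445, 0.4621; Σh² = 2.2071.
Total variance with 4 standardized items is 4, so the solution explains 2.2071/4 = 0.5518 = 55.18%.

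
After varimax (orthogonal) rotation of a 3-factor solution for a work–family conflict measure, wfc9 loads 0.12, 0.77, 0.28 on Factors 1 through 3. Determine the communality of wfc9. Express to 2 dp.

h² = 0.12² + 0.77² + 0.28² = 0.0144 + 0.5929 + 0.0784 = 0.6857

0.69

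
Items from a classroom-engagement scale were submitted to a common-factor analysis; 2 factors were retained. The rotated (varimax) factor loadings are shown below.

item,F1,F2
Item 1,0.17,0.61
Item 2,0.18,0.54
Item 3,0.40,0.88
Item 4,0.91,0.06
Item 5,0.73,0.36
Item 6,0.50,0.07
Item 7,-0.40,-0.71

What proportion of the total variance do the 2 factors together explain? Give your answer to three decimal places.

0.582

SS loadings by factor: 1.9923, 2.0803; total = 4.0726.
Total variance with 7 standardized items is 7, so the solution explains 4.0726/7 = 0.5818.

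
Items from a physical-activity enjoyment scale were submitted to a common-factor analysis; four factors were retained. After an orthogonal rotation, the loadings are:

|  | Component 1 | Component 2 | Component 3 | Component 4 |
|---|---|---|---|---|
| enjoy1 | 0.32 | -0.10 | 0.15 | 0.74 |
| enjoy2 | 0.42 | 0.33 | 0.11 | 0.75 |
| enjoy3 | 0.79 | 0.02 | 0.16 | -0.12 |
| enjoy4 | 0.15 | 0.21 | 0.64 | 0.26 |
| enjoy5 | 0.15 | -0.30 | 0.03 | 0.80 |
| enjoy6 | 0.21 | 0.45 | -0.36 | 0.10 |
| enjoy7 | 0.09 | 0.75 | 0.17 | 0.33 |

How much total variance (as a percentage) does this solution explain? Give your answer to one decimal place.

65.7%

SS loadings by factor: 1.0001, 1.0184, 0.6292, 1.9510; total = 4.5987.
Total variance with 7 standardized items is 7, so the solution explains 4.5987/7 = 0.6570 = 65.70%.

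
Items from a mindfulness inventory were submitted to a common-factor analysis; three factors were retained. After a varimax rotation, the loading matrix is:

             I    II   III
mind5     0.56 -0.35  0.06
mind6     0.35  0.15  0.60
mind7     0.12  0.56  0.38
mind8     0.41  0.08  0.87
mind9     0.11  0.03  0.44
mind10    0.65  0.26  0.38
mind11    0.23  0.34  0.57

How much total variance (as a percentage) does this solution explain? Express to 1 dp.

52.6%

Communalities: 0.4397, 0.5050, 0.4724, 0.9314, 0.2066, 0.6345, 0.4934; Σh² = 3.6830.
Total variance with 7 standardized items is 7, so the solution explains 3.6830/7 = 0.5261 = 52.61%.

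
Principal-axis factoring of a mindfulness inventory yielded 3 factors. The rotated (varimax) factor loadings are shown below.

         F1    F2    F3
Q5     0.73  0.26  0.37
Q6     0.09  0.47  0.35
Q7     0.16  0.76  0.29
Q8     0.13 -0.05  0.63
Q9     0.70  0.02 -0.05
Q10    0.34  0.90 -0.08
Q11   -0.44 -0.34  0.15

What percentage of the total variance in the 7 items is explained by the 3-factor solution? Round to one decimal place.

SS loadings by factor: 1.3827, 1.7946, 0.7718; total = 3.9491.
Total variance with 7 standardized items is 7, so the solution explains 3.9491/7 = 0.5642 = 56.42%.

56.4%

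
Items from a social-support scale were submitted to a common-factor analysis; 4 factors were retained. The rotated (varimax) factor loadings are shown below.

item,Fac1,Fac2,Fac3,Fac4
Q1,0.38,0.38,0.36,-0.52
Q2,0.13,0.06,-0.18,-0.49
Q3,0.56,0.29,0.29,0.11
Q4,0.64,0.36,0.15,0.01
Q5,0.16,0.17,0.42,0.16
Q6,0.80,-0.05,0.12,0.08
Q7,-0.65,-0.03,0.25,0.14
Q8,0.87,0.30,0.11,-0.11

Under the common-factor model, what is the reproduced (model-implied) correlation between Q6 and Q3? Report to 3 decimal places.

r̂ = Σ λ_i·λ_j across factors = (0.80)(0.56) + (-0.05)(0.29) + (0.12)(0.29) + (0.08)(0.11)
  = +0.4480 -0.0145 +0.0348 +0.0088 = 0.4771

0.477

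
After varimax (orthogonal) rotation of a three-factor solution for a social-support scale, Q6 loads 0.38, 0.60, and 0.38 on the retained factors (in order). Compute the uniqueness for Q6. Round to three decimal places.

0.351

h² = 0.38² + 0.60² + 0.38² = 0.1444 + 0.3600 + 0.1444 = 0.6488
Uniqueness u² = 1 − h² = 1 − 0.6488 = 0.3512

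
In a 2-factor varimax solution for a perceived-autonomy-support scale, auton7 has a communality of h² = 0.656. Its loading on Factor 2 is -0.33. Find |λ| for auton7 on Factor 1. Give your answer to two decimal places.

Under orthogonal rotation h² = Σλ², so λ_Factor 1² = h² − (0.1089) = 0.656 − 0.1089 = 0.5471.
|λ| = √0.5471 = 0.7397.

0.74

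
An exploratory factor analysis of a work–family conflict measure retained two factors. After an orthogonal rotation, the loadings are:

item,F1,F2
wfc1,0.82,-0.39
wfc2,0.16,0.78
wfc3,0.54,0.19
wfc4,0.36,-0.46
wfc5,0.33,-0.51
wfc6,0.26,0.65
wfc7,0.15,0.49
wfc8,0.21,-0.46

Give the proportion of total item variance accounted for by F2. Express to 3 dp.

0.268

SS loadings for F2 = (-0.39)² + 0.78² + 0.19² + (-0.46)² + (-0.51)² + 0.65² + 0.49² + (-0.46)² = 2.1425
Proportion of variance = 2.1425 / 8 = 0.2678.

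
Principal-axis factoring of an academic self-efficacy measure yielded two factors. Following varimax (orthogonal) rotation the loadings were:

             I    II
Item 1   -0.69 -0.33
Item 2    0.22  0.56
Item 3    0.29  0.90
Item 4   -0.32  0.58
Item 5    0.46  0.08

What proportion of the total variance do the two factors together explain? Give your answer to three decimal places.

0.500

SS loadings by factor: 0.9226, 1.5753; total = 2.4979.
Total variance with 5 standardized items is 5, so the solution explains 2.4979/5 = 0.4996.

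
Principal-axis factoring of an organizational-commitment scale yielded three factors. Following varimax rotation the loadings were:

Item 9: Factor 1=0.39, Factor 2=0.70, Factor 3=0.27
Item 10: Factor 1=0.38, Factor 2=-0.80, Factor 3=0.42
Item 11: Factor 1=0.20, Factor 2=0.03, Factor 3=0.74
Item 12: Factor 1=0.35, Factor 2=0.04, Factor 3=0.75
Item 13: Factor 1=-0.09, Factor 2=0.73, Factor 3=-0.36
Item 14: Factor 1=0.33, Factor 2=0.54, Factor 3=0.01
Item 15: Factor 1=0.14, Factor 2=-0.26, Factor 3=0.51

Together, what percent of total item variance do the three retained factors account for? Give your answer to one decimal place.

SS loadings by factor: 0.5956, 2.0246, 1.7492; total = 4.3694.
Total variance with 7 standardized items is 7, so the solution explains 4.3694/7 = 0.6242 = 62.42%.

62.4%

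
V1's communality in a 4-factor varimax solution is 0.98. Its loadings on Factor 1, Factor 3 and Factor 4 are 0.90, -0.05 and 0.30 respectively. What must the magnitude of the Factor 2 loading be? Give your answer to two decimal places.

0.28

Under orthogonal rotation h² = Σλ², so λ_Factor 2² = h² − (0.9025) = 0.98 − 0.9025 = 0.0775.
|λ| = √0.0775 = 0.2784.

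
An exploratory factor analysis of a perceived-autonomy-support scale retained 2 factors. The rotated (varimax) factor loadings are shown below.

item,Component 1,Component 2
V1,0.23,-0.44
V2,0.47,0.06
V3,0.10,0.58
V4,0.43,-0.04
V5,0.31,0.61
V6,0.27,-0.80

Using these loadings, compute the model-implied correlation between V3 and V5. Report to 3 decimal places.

0.385

r̂ = Σ λ_i·λ_j across factors = (0.10)(0.31) + (0.58)(0.61)
  = +0.0310 +0.3538 = 0.3848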